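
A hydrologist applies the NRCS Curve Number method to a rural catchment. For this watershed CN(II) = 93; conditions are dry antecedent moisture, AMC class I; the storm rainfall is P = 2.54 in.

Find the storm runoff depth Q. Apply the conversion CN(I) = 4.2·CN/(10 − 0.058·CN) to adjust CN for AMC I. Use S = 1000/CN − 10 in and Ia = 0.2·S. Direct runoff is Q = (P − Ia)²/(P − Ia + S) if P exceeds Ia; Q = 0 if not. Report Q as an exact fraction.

CN(I) from CN(II)=93: (4.2·93)/(10 − 0.058·93) = 27900/329 ≈ 84.802
Retention S: 1000/CN − 10 with CN=84.802 → S = 500/279 ≈ 1.792 in
Initial abstraction Ia = S/5 = (500/279)/5 = 100/279 ≈ 0.358 in
Excess rainfall: 2.540 − 0.358 = 2.182 in; P > Ia so Q > 0
Q = (30433/13950)²/((30433/13950) + 500/279) = (926167489/194602500)/(55433/13950) = 926167489/773290350 in ≈ 1.198 in

Q = 926167489/773290350 in ≈ 1.198 in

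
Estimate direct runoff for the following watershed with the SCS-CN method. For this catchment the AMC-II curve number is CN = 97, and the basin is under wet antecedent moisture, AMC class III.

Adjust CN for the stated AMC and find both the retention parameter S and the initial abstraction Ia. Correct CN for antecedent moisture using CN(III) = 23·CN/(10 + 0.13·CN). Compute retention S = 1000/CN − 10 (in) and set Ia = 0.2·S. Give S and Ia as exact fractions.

CN(III) from CN(II)=97: (23·97)/(10 + 0.13·97) = 223100/2261 ≈ 98.673
S = 1000/(223100/2261) − 10 = 300/2231 in ≈ 0.134 in
Initial abstraction Ia = S/5 = (300/2231)/5 = 60/2231 ≈ 0.027 in

S = 300/2231 in ≈ 0.134 in; Ia = 60/2231 in ≈ 0.027 in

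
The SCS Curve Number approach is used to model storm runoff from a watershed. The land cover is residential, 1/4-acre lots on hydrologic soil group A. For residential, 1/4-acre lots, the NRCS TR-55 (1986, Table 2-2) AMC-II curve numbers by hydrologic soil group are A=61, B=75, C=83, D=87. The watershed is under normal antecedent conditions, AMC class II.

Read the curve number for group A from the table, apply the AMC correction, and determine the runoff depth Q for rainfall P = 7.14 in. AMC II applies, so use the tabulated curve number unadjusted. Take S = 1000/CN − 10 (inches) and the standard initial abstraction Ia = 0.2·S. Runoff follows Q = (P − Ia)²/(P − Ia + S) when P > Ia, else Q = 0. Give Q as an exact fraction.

NRCS table: residential, 1/4-acre lots, soil group A → CN(II) = 61
CN(II) = 61; AMC II needs no correction.
S = 1000/61 − 10 = 390/61 in ≈ 6.393 in
Ia = 0.2S: 0.2·6.393 = 1.279 in (exactly 78/61)
Since P=7.140 > Ia=1.279: effective rainfall P−Ia = 17877/3050 in
Q = (17877/3050)²/((17877/3050) + 390/61) = (319587129/9302500)/(37377/3050) = 35509681/12666650 in ≈ 2.803 in

Q = 35509681/12666650 in ≈ 2.803 in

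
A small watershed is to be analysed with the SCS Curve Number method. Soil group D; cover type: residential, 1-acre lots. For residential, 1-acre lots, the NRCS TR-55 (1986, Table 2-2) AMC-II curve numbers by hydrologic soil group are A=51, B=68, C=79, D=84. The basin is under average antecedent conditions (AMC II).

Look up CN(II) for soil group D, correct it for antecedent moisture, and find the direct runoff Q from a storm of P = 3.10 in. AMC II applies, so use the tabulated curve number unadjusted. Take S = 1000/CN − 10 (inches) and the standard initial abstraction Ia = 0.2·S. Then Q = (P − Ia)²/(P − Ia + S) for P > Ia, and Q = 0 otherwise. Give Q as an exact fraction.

Q = 326041/203910 in ≈ 1.599 in

NRCS table: residential, 1-acre lots, soil group D → CN(II) = 84
Average conditions: CN = 84 (no AMC adjustment).
S = 1000/84 − 10 = 40/21 in ≈ 1.905 in
Ia = 0.2S: 0.2·1.905 = 0.381 in (exactly 8/21)
Excess rainfall: 3.100 − 0.381 = 2.719 in; P > Ia so Q > 0
Q: (571/210)² ÷ (971/210) = 326041/203910 in (≈ 1.599 in)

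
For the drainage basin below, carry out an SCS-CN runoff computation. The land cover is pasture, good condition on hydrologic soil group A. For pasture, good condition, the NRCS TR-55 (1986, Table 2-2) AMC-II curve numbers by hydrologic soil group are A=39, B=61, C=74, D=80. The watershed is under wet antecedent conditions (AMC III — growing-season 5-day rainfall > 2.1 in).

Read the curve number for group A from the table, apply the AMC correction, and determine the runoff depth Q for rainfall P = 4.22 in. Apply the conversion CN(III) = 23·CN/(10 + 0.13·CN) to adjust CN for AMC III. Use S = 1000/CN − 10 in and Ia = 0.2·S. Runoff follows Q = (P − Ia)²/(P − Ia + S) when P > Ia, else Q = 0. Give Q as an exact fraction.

NRCS table: pasture, good condition, soil group A → CN(II) = 39
Wet (AMC III): CN(III) = 23·39/(10 + 0.13·39) = 897/(1507/100) = 89700/1507 ≈ 59.522
Retention S: 1000/CN − 10 with CN=59.522 → S = 6100/897 ≈ 6.800 in
Ia = 0.2S: 0.2·6.800 = 1.360 in (exactly 1220/897)
Excess rainfall: 4.220 − 1.360 = 2.860 in; P > Ia so Q > 0
Q: (128267/44850)² ÷ (433267/44850) = 16452423289/19432024950 in (≈ 0.847 in)

Q = 16452423289/19432024950 in ≈ 0.847 in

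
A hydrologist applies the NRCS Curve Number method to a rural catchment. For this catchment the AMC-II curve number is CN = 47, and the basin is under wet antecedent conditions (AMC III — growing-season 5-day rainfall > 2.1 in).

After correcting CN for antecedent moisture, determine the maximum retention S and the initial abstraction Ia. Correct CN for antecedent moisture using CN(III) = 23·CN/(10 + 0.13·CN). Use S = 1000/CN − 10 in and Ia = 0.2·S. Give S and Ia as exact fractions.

Wet (AMC III): CN(III) = 23·47/(10 + 0.13·47) = 1081/(1611/100) = 108100/1611 ≈ 67.101
S = 1000/(108100/1611) − 10 = 5300/1081 in ≈ 4.903 in
Initial abstraction Ia = S/5 = (5300/1081)/5 = 1060/1081 ≈ 0.981 in

S = 5300/1081 in ≈ 4.903 in; Ia = 1060/1081 in ≈ 0.981 in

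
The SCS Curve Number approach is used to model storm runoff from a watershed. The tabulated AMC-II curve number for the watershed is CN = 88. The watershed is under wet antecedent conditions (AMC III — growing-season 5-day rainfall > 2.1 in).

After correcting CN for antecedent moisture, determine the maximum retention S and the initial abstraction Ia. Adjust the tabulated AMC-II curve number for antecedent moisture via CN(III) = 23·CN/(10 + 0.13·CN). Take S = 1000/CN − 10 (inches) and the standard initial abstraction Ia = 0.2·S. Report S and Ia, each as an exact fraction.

S = 150/253 in ≈ 0.593 in; Ia = 30/253 in ≈ 0.119 in

CN(III) from CN(II)=88: (23·88)/(10 + 0.13·88) = 6325/67 ≈ 94.403
Max retention: S = 1000/(6325/67) − 10 = 150/253 in (≈ 0.593 in)
Ia = 0.2S: 0.2·0.593 = 0.119 in (exactly 30/253)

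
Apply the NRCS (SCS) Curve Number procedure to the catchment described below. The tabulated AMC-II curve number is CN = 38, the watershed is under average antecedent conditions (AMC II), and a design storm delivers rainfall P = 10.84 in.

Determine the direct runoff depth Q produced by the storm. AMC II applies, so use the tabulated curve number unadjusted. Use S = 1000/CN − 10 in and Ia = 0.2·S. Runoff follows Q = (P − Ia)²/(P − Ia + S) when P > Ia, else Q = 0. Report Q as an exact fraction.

Q = 12952801/5390775 in ≈ 2.403 in

AMC II — tabulated CN = 38 applies directly.
Max retention: S = 1000/38 − 10 = 310/19 in (≈ 16.316 in)
Initial abstraction Ia = S/5 = (310/19)/5 = 62/19 ≈ 3.263 in
P − Ia = 10.840 − 3.263 = 3599/475 ≈ 7.577 in (> 0, runoff occurs)
Q = (3599/475)²/((3599/475) + 310/19) = (12952801/225625)/(11349/475) = 12952801/5390775 in ≈ 2.403 in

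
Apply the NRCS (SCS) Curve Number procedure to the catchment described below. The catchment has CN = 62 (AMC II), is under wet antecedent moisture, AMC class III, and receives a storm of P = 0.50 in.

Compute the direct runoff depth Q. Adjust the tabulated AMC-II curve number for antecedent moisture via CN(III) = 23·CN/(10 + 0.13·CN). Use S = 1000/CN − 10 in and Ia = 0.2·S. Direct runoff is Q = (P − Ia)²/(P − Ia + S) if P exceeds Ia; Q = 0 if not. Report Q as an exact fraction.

CN(III) from CN(II)=62: (23·62)/(10 + 0.13·62) = 71300/903 ≈ 78.959
S = 1000/(71300/903) − 10 = 1900/713 in ≈ 2.665 in
Initial abstraction Ia = S/5 = (1900/713)/5 = 380/713 ≈ 0.533 in
P = 0.500 ≤ Ia = 0.533 in: entire storm abstracted, Q = 0.

Q = 0 in ≈ 0.000 in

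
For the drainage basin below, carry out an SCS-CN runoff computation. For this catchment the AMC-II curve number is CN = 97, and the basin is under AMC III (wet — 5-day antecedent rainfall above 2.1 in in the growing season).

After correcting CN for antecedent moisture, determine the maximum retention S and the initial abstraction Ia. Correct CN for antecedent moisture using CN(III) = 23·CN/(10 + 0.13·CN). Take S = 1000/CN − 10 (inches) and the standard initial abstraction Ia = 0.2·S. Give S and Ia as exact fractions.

CN(III) from CN(II)=97: (23·97)/(10 + 0.13·97) = 223100/2261 ≈ 98.673
Retention S: 1000/CN − 10 with CN=98.673 → S = 300/2231 ≈ 0.134 in
Initial abstraction Ia = S/5 = (300/2231)/5 = 60/2231 ≈ 0.027 in

S = 300/2231 in ≈ 0.134 in; Ia = 60/2231 in ≈ 0.027 in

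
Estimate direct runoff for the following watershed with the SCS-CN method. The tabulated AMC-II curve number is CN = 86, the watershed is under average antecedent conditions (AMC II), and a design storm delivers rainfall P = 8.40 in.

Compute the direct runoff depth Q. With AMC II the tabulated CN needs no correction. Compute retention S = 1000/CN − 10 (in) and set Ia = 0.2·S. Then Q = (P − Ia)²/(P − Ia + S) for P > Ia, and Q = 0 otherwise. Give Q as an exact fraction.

Q = 215264/32035 in ≈ 6.720 in

Average conditions: CN = 86 (no AMC adjustment).
S = 1000/86 − 10 = 70/43 in ≈ 1.628 in
Initial abstraction Ia = S/5 = (70/43)/5 = 14/43 ≈ 0.326 in
Since P=8.400 > Ia=0.326: effective rainfall P−Ia = 1736/215 in
Q: (1736/215)² ÷ (2086/215) = 215264/32035 in (≈ 6.720 in)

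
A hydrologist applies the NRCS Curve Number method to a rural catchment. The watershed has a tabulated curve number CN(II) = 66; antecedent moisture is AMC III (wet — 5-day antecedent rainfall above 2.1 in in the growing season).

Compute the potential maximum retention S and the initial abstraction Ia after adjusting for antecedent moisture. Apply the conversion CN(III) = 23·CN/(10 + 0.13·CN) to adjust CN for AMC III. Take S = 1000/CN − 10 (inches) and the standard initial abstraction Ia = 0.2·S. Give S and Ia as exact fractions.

S = 1700/759 in ≈ 2.240 in; Ia = 340/759 in ≈ 0.448 in

CN(III) from CN(II)=66: (23·66)/(10 + 0.13·66) = 75900/929 ≈ 81.701
S = 1000/(75900/929) − 10 = 1700/759 in ≈ 2.240 in
Initial abstraction Ia = S/5 = (1700/759)/5 = 340/759 ≈ 0.448 in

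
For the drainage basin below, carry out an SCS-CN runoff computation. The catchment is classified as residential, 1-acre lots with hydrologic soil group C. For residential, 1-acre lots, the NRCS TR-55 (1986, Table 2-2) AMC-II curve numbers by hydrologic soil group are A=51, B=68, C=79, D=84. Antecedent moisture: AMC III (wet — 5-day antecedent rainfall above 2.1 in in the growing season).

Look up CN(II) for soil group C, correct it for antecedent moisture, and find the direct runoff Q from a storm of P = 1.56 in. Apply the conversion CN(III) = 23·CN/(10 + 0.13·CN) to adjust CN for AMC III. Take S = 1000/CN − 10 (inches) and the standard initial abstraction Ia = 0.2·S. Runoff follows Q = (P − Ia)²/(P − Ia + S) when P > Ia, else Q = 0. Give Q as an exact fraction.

NRCS table: residential, 1-acre lots, soil group C → CN(II) = 79
Wet (AMC III): CN(III) = 23·79/(10 + 0.13·79) = 1817/(2027/100) = 181700/2027 ≈ 89.640
Retention S: 1000/CN − 10 with CN=89.640 → S = 2100/1817 ≈ 1.156 in
Ia = 0.2·(2100/1817) = 420/1817 in ≈ 0.231 in
Excess rainfall: 1.560 − 0.231 = 1.329 in; P > Ia so Q > 0
Q: (60363/45425)² ÷ (112863/45425) = 1214563923/1708933925 in (≈ 0.711 in)

Q = 1214563923/1708933925 in ≈ 0.711 in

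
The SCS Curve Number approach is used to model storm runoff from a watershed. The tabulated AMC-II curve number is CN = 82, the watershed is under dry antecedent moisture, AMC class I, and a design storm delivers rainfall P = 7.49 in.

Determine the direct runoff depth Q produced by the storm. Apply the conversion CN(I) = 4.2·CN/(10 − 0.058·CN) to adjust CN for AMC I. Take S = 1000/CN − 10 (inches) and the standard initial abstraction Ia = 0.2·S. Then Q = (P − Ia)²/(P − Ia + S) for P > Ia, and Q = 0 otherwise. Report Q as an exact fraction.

Dry (AMC I): CN(I) = 4.2·82/(10 − 0.058·82) = (1722/5)/(1311/250) = 28700/437 ≈ 65.675
S = 1000/(28700/437) − 10 = 1500/287 in ≈ 5.226 in
Ia = 0.2S: 0.2·5.226 = 1.045 in (exactly 300/287)
Since P=7.490 > Ia=1.045: effective rainfall P−Ia = 184963/28700 in
Q = (184963/28700)²/((184963/28700) + 1500/287) = (34211311369/823690000)/(334963/28700) = 34211311369/9613438100 in ≈ 3.559 in

Q = 34211311369/9613438100 in ≈ 3.559 in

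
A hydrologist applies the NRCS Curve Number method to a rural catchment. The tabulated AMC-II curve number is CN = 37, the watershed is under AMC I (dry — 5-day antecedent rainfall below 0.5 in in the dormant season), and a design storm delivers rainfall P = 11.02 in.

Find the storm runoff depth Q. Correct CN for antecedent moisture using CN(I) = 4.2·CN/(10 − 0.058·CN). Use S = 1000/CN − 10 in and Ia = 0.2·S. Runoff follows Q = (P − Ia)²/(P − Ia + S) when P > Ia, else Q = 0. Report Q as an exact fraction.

Dry (AMC I): CN(I) = 4.2·37/(10 − 0.058·37) = (777/5)/(3927/500) = 3700/187 ≈ 19.786
Max retention: S = 1000/(3700/187) − 10 = 1500/37 in (≈ 40.541 in)
Initial abstraction Ia = S/5 = (1500/37)/5 = 300/37 ≈ 8.108 in
Excess rainfall: 11.020 − 8.108 = 2.912 in; P > Ia so Q > 0
Q: (5387/1850)² ÷ (80387/1850) = 29019769/148715950 in (≈ 0.195 in)

Q = 29019769/148715950 in ≈ 0.195 in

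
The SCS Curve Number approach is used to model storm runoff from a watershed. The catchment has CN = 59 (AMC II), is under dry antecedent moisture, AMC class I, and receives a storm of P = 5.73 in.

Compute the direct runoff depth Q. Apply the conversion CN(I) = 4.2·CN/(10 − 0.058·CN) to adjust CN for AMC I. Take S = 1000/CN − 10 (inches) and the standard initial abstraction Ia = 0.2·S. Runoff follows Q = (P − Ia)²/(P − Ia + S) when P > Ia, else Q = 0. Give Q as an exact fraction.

Q = 89968202809/291158433300 in ≈ 0.309 in

CN(I) from CN(II)=59: (4.2·59)/(10 − 0.058·59) = 123900/3289 ≈ 37.671
S = 1000/(123900/3289) − 10 = 20500/1239 in ≈ 16.546 in
Ia = 0.2S: 0.2·16.546 = 3.309 in (exactly 4100/1239)
Since P=5.730 > Ia=3.309: effective rainfall P−Ia = 299947/123900 in
Q = (299947/123900)²/((299947/123900) + 20500/1239) = (89968202809/15351210000)/(2349947/123900) = 89968202809/291158433300 in ≈ 0.309 in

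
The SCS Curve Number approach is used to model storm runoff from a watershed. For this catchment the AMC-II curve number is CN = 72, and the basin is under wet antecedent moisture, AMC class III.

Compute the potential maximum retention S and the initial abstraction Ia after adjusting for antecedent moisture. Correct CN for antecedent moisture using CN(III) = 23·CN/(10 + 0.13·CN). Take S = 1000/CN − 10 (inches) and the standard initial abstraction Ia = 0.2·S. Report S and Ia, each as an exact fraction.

S = 350/207 in ≈ 1.691 in; Ia = 70/207 in ≈ 0.338 in

Adjust CN=72 to AMC III: 23·72/(10 + 0.13·72) → 1656 ÷ (484/25) = 10350/121 ≈ 85.537
Retention S: 1000/CN − 10 with CN=85.537 → S = 350/207 ≈ 1.691 in
Initial abstraction Ia = S/5 = (350/207)/5 = 70/207 ≈ 0.338 in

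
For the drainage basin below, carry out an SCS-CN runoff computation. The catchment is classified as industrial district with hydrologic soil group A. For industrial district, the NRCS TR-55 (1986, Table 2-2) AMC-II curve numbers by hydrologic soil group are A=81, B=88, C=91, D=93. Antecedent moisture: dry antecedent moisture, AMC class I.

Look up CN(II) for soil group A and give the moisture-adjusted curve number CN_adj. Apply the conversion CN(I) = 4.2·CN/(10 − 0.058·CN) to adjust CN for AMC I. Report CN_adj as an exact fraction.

NRCS table: industrial district, soil group A → CN(II) = 81
CN(I) from CN(II)=81: (4.2·81)/(10 − 0.058·81) = 170100/2651 ≈ 64.164

CN_adj = 170100/2651 ≈ 64.164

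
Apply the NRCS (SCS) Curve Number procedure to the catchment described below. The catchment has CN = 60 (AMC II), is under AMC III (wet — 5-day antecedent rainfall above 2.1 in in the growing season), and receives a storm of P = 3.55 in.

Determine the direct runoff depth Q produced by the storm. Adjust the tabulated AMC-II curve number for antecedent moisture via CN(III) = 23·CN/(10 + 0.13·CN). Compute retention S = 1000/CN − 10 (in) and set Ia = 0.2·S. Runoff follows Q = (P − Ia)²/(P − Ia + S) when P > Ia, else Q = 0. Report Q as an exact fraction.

Adjust CN=60 to AMC III: 23·60/(10 + 0.13·60) → 1380 ÷ (89/5) = 6900/89 ≈ 77.528
Retention S: 1000/CN − 10 with CN=77.528 → S = 200/69 ≈ 2.899 in
Ia = 0.2S: 0.2·2.899 = 0.580 in (exactly 40/69)
Excess rainfall: 3.550 − 0.580 = 2.970 in; P > Ia so Q > 0
Q: (4099/1380)² ÷ (8099/1380) = 16801801/11176620 in (≈ 1.503 in)

Q = 16801801/11176620 in ≈ 1.503 in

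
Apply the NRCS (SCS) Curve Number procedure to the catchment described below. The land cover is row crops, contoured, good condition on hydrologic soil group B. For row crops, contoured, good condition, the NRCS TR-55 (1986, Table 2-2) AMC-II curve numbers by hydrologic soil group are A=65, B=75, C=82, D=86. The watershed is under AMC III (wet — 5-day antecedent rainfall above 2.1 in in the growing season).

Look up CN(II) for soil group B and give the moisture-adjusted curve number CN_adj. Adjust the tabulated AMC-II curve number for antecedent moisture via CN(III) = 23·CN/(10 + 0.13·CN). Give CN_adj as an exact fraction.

NRCS table: row crops, contoured, good condition, soil group B → CN(II) = 75
Wet (AMC III): CN(III) = 23·75/(10 + 0.13·75) = 1725/(79/4) = 6900/79 ≈ 87.342

CN_adj = 6900/79 ≈ 87.342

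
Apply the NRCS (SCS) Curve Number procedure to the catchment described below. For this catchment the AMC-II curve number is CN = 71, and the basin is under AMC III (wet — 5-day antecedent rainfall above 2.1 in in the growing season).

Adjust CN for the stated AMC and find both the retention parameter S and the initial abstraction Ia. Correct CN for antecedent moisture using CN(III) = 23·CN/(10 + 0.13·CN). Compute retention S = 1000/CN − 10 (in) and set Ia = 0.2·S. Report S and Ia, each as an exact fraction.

Wet (AMC III): CN(III) = 23·71/(10 + 0.13·71) = 1633/(1923/100) = 163300/1923 ≈ 84.919
Retention S: 1000/CN − 10 with CN=84.919 → S = 2900/1633 ≈ 1.776 in
Initial abstraction Ia = S/5 = (2900/1633)/5 = 580/1633 ≈ 0.355 in

S = 2900/1633 in ≈ 1.776 in; Ia = 580/1633 in ≈ 0.355 in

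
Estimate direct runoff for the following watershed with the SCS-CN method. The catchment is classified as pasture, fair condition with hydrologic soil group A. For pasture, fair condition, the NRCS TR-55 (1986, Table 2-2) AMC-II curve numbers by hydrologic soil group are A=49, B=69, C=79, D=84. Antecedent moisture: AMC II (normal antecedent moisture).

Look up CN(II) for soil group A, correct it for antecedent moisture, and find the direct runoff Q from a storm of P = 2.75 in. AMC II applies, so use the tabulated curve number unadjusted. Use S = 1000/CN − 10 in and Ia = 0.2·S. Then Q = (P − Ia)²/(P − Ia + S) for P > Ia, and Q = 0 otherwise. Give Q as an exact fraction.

Q = 17161/425516 in ≈ 0.040 in

NRCS table: pasture, fair condition, soil group A → CN(II) = 49
AMC II — tabulated CN = 49 applies directly.
Max retention: S = 1000/49 − 10 = 510/49 in (≈ 10.408 in)
Ia = 0.2·(510/49) = 102/49 in ≈ 2.082 in
Excess rainfall: 2.750 − 2.082 = 0.668 in; P > Ia so Q > 0
Runoff Q = (P−Ia)²/(P−Ia+S) = (0.668)²/(0.668+10.408) = 17161/425516 ≈ 0.040 in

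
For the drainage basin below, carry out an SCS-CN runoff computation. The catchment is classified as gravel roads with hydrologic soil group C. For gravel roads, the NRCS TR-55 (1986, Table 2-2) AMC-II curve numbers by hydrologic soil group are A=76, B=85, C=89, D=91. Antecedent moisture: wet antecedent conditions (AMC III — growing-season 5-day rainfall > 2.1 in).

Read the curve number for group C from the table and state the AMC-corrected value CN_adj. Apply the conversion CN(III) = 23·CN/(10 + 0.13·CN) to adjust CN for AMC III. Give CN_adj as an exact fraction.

CN_adj = 204700/2157 ≈ 94.900

NRCS table: gravel roads, soil group C → CN(II) = 89
Adjust CN=89 to AMC III: 23·89/(10 + 0.13·89) → 2047 ÷ (2157/100) = 204700/2157 ≈ 94.900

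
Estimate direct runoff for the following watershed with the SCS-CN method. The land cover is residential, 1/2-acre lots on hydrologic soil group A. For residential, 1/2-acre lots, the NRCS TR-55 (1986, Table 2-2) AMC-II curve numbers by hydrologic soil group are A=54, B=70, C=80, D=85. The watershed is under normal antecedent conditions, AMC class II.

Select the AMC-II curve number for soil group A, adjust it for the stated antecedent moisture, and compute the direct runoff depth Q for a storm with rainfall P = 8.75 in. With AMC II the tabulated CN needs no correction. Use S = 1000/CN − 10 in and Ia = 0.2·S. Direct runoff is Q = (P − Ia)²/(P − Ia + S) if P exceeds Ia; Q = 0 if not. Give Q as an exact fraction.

Q = 579121/181548 in ≈ 3.190 in

NRCS table: residential, 1/2-acre lots, soil group A → CN(II) = 54
CN(II) = 54; AMC II needs no correction.
S = 1000/54 − 10 = 230/27 in ≈ 8.519 in
Ia = 0.2·(230/27) = 46/27 in ≈ 1.704 in
Since P=8.750 > Ia=1.704: effective rainfall P−Ia = 761/108 in
Q: (761/108)² ÷ (1681/108) = 579121/181548 in (≈ 3.190 in)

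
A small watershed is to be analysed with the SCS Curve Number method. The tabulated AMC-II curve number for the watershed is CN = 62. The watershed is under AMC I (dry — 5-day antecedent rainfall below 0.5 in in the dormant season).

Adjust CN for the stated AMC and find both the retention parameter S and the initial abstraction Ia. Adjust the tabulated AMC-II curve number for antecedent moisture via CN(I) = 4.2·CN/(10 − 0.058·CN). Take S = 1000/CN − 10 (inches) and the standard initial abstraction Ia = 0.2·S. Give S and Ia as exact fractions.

Adjust CN=62 to AMC I: 4.2·62/(10 − 0.058·62) → (1302/5) ÷ (1601/250) = 65100/1601 ≈ 40.662
Retention S: 1000/CN − 10 with CN=40.662 → S = 9500/651 ≈ 14.593 in
Ia = 0.2·(9500/651) = 1900/651 in ≈ 2.919 in

S = 9500/651 in ≈ 14.593 in; Ia = 1900/651 in ≈ 2.919 in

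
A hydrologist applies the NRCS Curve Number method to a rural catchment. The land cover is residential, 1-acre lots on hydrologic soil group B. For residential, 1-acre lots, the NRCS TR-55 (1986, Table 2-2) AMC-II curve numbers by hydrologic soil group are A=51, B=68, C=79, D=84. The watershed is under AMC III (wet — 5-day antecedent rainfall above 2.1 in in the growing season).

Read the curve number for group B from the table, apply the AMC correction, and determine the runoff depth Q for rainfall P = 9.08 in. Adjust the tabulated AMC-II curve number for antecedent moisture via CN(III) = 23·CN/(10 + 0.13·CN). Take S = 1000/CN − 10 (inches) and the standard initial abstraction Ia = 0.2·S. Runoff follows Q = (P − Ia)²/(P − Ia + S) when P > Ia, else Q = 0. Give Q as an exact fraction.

NRCS table: residential, 1-acre lots, soil group B → CN(II) = 68
CN(III) from CN(II)=68: (23·68)/(10 + 0.13·68) = 39100/471 ≈ 83.015
S = 1000/(39100/471) − 10 = 800/391 in ≈ 2.046 in
Initial abstraction Ia = S/5 = (800/391)/5 = 160/391 ≈ 0.409 in
Excess rainfall: 9.080 − 0.409 = 8.671 in; P > Ia so Q > 0
Runoff Q = (P−Ia)²/(P−Ia+S) = (8.671)²/(8.671+2.046) = 7183749049/1023999675 ≈ 7.015 in

Q = 7183749049/1023999675 in ≈ 7.015 in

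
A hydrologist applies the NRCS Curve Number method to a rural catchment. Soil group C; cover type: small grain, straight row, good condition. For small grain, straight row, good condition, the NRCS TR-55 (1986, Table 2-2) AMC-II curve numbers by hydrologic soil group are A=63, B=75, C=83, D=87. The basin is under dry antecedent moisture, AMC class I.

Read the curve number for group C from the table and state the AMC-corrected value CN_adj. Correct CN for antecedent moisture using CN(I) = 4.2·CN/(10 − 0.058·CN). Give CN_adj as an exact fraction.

NRCS table: small grain, straight row, good condition, soil group C → CN(II) = 83
Dry (AMC I): CN(I) = 4.2·83/(10 − 0.058·83) = (1743/5)/(2593/500) = 174300/2593 ≈ 67.219

CN_adj = 174300/2593 ≈ 67.219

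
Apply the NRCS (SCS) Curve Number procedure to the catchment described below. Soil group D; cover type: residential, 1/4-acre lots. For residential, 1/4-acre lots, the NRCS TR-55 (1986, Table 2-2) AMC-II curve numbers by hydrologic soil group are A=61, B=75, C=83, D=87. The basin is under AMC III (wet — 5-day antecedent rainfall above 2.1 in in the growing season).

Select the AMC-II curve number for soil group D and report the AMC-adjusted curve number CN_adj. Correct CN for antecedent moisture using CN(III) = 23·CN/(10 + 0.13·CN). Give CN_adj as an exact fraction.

CN_adj = 200100/2131 ≈ 93.900

NRCS table: residential, 1/4-acre lots, soil group D → CN(II) = 87
Wet (AMC III): CN(III) = 23·87/(10 + 0.13·87) = 2001/(2131/100) = 200100/2131 ≈ 93.900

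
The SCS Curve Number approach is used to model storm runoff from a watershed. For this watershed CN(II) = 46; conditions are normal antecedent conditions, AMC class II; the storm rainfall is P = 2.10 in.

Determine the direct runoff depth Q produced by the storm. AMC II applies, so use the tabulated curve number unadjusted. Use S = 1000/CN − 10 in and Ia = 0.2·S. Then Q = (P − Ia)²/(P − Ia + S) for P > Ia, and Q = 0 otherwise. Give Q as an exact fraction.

Q = 0 in ≈ 0.000 in

AMC II — tabulated CN = 46 applies directly.
Max retention: S = 1000/46 − 10 = 270/23 in (≈ 11.739 in)
Initial abstraction Ia = S/5 = (270/23)/5 = 54/23 ≈ 2.348 in
P = 2.100 ≤ Ia = 2.348 in: entire storm abstracted, Q = 0.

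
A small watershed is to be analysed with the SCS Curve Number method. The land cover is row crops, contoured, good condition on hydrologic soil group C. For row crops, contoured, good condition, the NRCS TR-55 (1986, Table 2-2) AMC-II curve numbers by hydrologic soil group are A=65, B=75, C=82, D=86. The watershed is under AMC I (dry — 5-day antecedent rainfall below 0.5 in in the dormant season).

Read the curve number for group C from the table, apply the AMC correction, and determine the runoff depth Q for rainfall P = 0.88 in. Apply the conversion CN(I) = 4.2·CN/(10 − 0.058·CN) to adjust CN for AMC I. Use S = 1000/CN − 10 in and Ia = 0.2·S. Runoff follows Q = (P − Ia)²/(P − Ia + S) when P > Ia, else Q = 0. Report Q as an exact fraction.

Q = 0 in ≈ 0.000 in

NRCS table: row crops, contoured, good condition, soil group C → CN(II) = 82
Adjust CN=82 to AMC I: 4.2·82/(10 − 0.058·82) → (1722/5) ÷ (1311/250) = 28700/437 ≈ 65.675
Retention S: 1000/CN − 10 with CN=65.675 → S = 1500/287 ≈ 5.226 in
Initial abstraction Ia = S/5 = (1500/287)/5 = 300/287 ≈ 1.045 in
P = 0.880 ≤ Ia = 1.045 in: entire storm abstracted, Q = 0.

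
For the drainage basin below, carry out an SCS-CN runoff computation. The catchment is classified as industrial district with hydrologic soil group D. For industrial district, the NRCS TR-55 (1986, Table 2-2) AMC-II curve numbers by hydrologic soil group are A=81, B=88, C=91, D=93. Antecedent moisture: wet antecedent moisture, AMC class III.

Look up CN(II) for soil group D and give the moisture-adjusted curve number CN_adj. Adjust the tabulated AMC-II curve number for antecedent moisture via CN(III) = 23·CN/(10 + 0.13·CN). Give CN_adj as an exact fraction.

NRCS table: industrial district, soil group D → CN(II) = 93
CN(III) from CN(II)=93: (23·93)/(10 + 0.13·93) = 213900/2209 ≈ 96.831

CN_adj = 213900/2209 ≈ 96.831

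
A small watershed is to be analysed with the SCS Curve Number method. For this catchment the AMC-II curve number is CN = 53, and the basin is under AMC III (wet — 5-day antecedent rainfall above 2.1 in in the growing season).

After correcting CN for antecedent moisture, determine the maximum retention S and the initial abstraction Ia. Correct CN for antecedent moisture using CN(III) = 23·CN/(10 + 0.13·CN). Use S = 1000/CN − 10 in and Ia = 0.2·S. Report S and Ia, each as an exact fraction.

S = 4700/1219 in ≈ 3.856 in; Ia = 940/1219 in ≈ 0.771 in

CN(III) from CN(II)=53: (23·53)/(10 + 0.13·53) = 121900/1689 ≈ 72.173
S = 1000/(121900/1689) − 10 = 4700/1219 in ≈ 3.856 in
Initial abstraction Ia = S/5 = (4700/1219)/5 = 940/1219 ≈ 0.771 in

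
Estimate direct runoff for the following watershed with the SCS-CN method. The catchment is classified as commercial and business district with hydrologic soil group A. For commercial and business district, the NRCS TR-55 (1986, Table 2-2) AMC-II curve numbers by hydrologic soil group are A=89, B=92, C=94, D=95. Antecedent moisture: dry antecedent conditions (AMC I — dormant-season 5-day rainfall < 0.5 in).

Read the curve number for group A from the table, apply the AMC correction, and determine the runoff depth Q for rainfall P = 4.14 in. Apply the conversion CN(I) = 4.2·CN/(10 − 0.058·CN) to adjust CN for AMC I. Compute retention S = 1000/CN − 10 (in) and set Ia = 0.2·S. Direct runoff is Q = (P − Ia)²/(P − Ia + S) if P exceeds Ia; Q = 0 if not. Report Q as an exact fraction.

NRCS table: commercial and business district, soil group A → CN(II) = 89
Dry (AMC I): CN(I) = 4.2·89/(10 − 0.058·89) = (1869/5)/(2419/500) = 186900/2419 ≈ 77.263
Retention S: 1000/CN − 10 with CN=77.263 → S = 5500/1869 ≈ 2.943 in
Ia = 0.2S: 0.2·2.943 = 0.589 in (exactly 1100/1869)
P − Ia = 4.140 − 0.589 = 331883/93450 ≈ 3.551 in (> 0, runoff occurs)
Q = (331883/93450)²/((331883/93450) + 5500/1869) = (110146325689/8732902500)/(606883/93450) = 110146325689/56713216350 in ≈ 1.942 in

Q = 110146325689/56713216350 in ≈ 1.942 in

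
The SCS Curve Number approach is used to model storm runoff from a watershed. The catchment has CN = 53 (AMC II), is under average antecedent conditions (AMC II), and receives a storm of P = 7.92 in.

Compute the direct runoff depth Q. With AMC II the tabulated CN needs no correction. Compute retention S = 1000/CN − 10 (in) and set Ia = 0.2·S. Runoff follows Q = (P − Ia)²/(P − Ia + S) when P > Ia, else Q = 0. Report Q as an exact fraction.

Average conditions: CN = 53 (no AMC adjustment).
S = 1000/53 − 10 = 470/53 in ≈ 8.868 in
Initial abstraction Ia = S/5 = (470/53)/5 = 94/53 ≈ 1.774 in
Excess rainfall: 7.920 − 1.774 = 6.146 in; P > Ia so Q > 0
Runoff Q = (P−Ia)²/(P−Ia+S) = (6.146)²/(6.146+8.868) = 33162368/13179775 ≈ 2.516 in

Q = 33162368/13179775 in ≈ 2.516 in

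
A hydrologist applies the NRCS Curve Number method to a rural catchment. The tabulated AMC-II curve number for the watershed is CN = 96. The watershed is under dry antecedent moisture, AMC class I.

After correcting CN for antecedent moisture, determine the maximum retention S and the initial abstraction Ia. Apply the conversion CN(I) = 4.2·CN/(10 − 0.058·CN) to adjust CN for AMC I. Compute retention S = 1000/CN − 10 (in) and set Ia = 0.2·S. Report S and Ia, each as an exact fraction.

S = 125/126 in ≈ 0.992 in; Ia = 25/126 in ≈ 0.198 in

CN(I) from CN(II)=96: (4.2·96)/(10 − 0.058·96) = 25200/277 ≈ 90.975
Retention S: 1000/CN − 10 with CN=90.975 → S = 125/126 ≈ 0.992 in
Ia = 0.2·(125/126) = 25/126 in ≈ 0.198 in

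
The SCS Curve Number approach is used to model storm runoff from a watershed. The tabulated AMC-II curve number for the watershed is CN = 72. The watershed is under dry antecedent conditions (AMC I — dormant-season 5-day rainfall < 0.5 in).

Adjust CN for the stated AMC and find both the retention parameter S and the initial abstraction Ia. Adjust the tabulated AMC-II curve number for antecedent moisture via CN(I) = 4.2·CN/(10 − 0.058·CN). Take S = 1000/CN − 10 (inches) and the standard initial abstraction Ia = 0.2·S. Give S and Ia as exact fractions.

Adjust CN=72 to AMC I: 4.2·72/(10 − 0.058·72) → (1512/5) ÷ (728/125) = 675/13 ≈ 51.923
S = 1000/(675/13) − 10 = 250/27 in ≈ 9.259 in
Initial abstraction Ia = S/5 = (250/27)/5 = 50/27 ≈ 1.852 in

S = 250/27 in ≈ 9.259 in; Ia = 50/27 in ≈ 1.852 in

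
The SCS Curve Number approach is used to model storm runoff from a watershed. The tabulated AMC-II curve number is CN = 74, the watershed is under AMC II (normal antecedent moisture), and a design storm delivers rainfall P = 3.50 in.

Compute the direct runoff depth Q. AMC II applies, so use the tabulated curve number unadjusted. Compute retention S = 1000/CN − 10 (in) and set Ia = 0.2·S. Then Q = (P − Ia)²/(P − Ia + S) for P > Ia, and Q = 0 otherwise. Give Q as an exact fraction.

Q = 42849/34558 in ≈ 1.240 in

AMC II — tabulated CN = 74 applies directly.
Retention S: 1000/CN − 10 with CN=74.000 → S = 130/37 ≈ 3.514 in
Ia = 0.2S: 0.2·3.514 = 0.703 in (exactly 26/37)
Excess rainfall: 3.500 − 0.703 = 2.797 in; P > Ia so Q > 0
Q: (207/74)² ÷ (467/74) = 42849/34558 in (≈ 1.240 in)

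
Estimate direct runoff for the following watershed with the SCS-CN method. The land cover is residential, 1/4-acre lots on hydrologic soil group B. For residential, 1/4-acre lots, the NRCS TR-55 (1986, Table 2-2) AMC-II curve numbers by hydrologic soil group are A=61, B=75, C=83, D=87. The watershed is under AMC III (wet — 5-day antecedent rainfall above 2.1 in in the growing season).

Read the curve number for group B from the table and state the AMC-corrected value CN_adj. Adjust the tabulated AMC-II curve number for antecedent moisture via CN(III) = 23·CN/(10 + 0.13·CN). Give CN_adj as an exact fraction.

NRCS table: residential, 1/4-acre lots, soil group B → CN(II) = 75
CN(III) from CN(II)=75: (23·75)/(10 + 0.13·75) = 6900/79 ≈ 87.342

CN_adj = 6900/79 ≈ 87.342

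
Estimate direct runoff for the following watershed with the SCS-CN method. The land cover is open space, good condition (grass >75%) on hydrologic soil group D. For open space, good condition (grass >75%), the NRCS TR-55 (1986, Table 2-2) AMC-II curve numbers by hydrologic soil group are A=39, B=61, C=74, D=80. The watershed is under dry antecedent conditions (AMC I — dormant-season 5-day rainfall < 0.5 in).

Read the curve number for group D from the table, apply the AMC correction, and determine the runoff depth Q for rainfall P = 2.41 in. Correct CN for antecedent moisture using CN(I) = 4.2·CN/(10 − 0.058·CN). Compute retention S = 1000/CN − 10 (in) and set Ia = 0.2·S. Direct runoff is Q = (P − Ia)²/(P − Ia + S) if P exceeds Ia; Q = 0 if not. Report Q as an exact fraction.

Q = 6558721/31628100 in ≈ 0.207 in

NRCS table: open space, good condition (grass >75%), soil group D → CN(II) = 80
Adjust CN=80 to AMC I: 4.2·80/(10 − 0.058·80) → 336 ÷ (134/25) = 4200/67 ≈ 62.687
Max retention: S = 1000/(4200/67) − 10 = 125/21 in (≈ 5.952 in)
Initial abstraction Ia = S/5 = (125/21)/5 = 25/21 ≈ 1.190 in
Excess rainfall: 2.410 − 1.190 = 1.220 in; P > Ia so Q > 0
Runoff Q = (P−Ia)²/(P−Ia+S) = (1.220)²/(1.220+5.952) = 6558721/31628100 ≈ 0.207 in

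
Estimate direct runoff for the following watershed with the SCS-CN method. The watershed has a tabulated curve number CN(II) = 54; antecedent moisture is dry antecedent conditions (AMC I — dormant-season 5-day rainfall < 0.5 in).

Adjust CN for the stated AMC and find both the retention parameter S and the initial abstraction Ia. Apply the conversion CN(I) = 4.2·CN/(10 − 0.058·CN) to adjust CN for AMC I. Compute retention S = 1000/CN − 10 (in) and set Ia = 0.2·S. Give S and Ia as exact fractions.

CN(I) from CN(II)=54: (4.2·54)/(10 − 0.058·54) = 56700/1717 ≈ 33.023
Max retention: S = 1000/(56700/1717) − 10 = 11500/567 in (≈ 20.282 in)
Ia = 0.2S: 0.2·20.282 = 4.056 in (exactly 2300/567)

S = 11500/567 in ≈ 20.282 in; Ia = 2300/567 in ≈ 4.056 in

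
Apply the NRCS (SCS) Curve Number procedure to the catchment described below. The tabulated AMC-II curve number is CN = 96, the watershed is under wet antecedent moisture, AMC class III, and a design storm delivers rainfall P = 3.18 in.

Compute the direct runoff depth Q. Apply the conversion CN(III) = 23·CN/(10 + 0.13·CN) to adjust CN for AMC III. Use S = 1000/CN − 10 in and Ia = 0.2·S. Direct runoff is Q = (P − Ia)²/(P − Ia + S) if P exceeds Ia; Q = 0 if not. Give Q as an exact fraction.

Q = 58817858/19787475 in ≈ 2.972 in

Adjust CN=96 to AMC III: 23·96/(10 + 0.13·96) → 2208 ÷ (562/25) = 27600/281 ≈ 98.221
S = 1000/(27600/281) − 10 = 25/138 in ≈ 0.181 in
Ia = 0.2S: 0.2·0.181 = 0.036 in (exactly 5/138)
P − Ia = 3.180 − 0.036 = 5423/1725 ≈ 3.144 in (> 0, runoff occurs)
Q = (5423/1725)²/((5423/1725) + 25/138) = (29408929/2975625)/(11471/3450) = 58817858/19787475 in ≈ 2.972 in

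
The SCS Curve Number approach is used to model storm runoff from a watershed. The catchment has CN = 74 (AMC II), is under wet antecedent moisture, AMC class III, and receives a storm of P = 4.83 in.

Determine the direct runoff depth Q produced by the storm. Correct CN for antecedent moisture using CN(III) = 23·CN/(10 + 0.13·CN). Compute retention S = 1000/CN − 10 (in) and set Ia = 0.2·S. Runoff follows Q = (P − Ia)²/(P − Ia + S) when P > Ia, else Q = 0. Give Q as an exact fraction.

CN(III) from CN(II)=74: (23·74)/(10 + 0.13·74) = 85100/981 ≈ 86.748
S = 1000/(85100/981) − 10 = 1300/851 in ≈ 1.528 in
Ia = 0.2·(1300/851) = 260/851 in ≈ 0.306 in
Excess rainfall: 4.830 − 0.306 = 4.524 in; P > Ia so Q > 0
Q: (385033/85100)² ÷ (515033/85100) = 148250411089/43829308300 in (≈ 3.382 in)

Q = 148250411089/43829308300 in ≈ 3.382 in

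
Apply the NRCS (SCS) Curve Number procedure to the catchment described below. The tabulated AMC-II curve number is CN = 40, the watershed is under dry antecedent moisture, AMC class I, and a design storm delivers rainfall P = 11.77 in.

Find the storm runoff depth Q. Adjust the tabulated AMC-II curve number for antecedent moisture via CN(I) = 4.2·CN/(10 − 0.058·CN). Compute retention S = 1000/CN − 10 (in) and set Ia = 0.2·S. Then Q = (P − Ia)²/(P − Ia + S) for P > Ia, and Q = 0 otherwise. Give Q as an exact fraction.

Dry (AMC I): CN(I) = 4.2·40/(10 − 0.058·40) = 168/(192/25) = 175/8 ≈ 21.875
S = 1000/(175/8) − 10 = 250/7 in ≈ 35.714 in
Ia = 0.2·(250/7) = 50/7 in ≈ 7.143 in
Excess rainfall: 11.770 − 7.143 = 4.627 in; P > Ia so Q > 0
Q: (3239/700)² ÷ (28239/700) = 10491121/19767300 in (≈ 0.531 in)

Q = 10491121/19767300 in ≈ 0.531 in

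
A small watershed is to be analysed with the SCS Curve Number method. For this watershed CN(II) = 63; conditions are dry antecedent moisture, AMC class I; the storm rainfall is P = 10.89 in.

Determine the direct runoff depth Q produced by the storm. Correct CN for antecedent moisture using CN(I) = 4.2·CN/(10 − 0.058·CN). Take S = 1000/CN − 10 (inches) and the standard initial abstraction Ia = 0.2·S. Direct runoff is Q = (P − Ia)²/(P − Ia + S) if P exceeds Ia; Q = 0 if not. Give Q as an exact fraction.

Q = 1146499138009/386414828100 in ≈ 2.967 in

Adjust CN=63 to AMC I: 4.2·63/(10 − 0.058·63) → (1323/5) ÷ (3173/500) = 132300/3173 ≈ 41.696
S = 1000/(132300/3173) − 10 = 18500/1323 in ≈ 13.983 in
Ia = 0.2S: 0.2·13.983 = 2.797 in (exactly 3700/1323)
Excess rainfall: 10.890 − 2.797 = 8.093 in; P > Ia so Q > 0
Q: (1070747/132300)² ÷ (2920747/132300) = 1146499138009/386414828100 in (≈ 2.967 in)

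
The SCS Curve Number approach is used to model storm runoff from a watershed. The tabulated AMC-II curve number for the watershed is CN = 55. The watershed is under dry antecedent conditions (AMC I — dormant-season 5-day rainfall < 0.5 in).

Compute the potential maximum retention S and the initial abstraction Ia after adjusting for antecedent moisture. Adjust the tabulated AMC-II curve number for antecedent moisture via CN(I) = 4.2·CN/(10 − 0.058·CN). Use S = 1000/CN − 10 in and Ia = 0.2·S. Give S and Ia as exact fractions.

S = 1500/77 in ≈ 19.481 in; Ia = 300/77 in ≈ 3.896 in

CN(I) from CN(II)=55: (4.2·55)/(10 − 0.058·55) = 7700/227 ≈ 33.921
S = 1000/(7700/227) − 10 = 1500/77 in ≈ 19.481 in
Ia = 0.2S: 0.2·19.481 = 3.896 in (exactly 300/77)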